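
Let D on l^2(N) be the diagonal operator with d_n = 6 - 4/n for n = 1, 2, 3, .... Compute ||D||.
||D|| = 6

For a diagonal operator on l^2 with entries d_n, ||D|| = sup_n |d_n|. Here d_1 = 2, d_2 = 4, ..., and d_n = 6 - 4/n increases monotonically toward 6. All terms lie in [2, 6), so |d_n| = d_n and the supremum is the limit 6, which is not attained by any individual d_n. Hence ||D|| = 6.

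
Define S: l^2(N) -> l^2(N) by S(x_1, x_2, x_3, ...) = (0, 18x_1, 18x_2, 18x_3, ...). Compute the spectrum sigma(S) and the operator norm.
sigma(S) = closed disk {z in C : |z| ≤ 18}; ||S|| = 18

Note S = 18·U where U is the unit right shift (U x)_k = x_{k-1} (with x_0 := 0); so ||S|| = 18||U|| and sigma(S) = 18·sigma(U). ||S x||^2 = sum_{k≥1} |18x_k|^2 = 324||x||^2, so ||S|| = 18 and sigma(S) ⊂ {|z| ≤ 18}. For any |lambda| < 18, the equation (S - lambda I) x = 0 forces x_1 = 0, then 18x_k = lambda x_{k+1} ⇒ x = 0, so S has no eigenvalues. But (S - lambda I) is not surjective for |lambda| < 18: solving (S - lambda I) x = e_1 would require x_n proportional to (lambda/18)^(-n), which is not in l^2. So every |lambda| < 18 lies in the residual spectrum. The boundary |lambda| = 18 is in the approximate point spectrum (the spectrum is closed). Hence sigma(S) is the closed disk of radius 18.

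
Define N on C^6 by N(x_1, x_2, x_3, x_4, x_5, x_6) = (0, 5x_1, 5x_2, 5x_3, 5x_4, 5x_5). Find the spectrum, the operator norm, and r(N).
sigma(N) = {0}; ||N|| = 5; r(N) = 0. (N is nilpotent with N^6 = 0.)

On C^6, N is a strictly lower-triangular matrix with 5 on the subdiagonal and zeros elsewhere, so its characteristic polynomial is lambda^6 and every eigenvalue is 0: sigma(N) = {0}. For the operator norm, N e_i = 5e_{i+1} for i = 1, ..., 5 and N e_6 = 0, so the singular values of N are 5 (with multiplicity 5) and 0; hence ||N|| = 5. The spectral radius r(N) = max|lambda| = 0. Note ||N|| > r(N) — characteristic of non-normal nilpotent operators. Indeed N^6 = 0.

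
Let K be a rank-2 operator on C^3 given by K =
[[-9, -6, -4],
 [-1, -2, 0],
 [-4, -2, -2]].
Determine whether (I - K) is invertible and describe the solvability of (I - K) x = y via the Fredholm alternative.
(I - K) is invertible (det(I - K) = 32 ≠ 0), so for every y in C^3 the equation (I - K) x = y has a unique solution.

K has rank 2 and factors as K = U V^T = u1 v1^T + u2 v2^T with u1 = (1, 1, 0), v1 = (-3, -3, -1), u2 = (3, -1, 2), v2 = (-2, -1, -1) (multiplying out reproduces the displayed K). The nonzero eigenvalues of U V^T coincide with those of the 2 x 2 matrix G = V^T U = [[v1·u1, v1·u2], [v2·u1, v2·u2]] = [[-6, -8], [-3, -7]], and by the Sylvester determinant identity det(I_3 - U V^T) = det(I_2 - V^T U) = det([[7, 8], [3, 8]]) = (7)(8) - (8)(3) = 32. (Direct check: I - K =
[[10, 6, 4],
 [1, 3, 0],
 [4, 2, 3]]
has determinant 32.) The finite-dimensional Fredholm alternative says: either (I - K) is invertible, or ker(I - K) ≠ {0} and then range(I - K) = ker((I - K)^*)^⊥, with dim ker(I - K) = dim ker((I - K)^*). Since det(I - K) ≠ 0, 1 is not an eigenvalue of K and ker(I - K) = {0}, so we are in the first case: for every y there is a unique x = (I - K)^(-1) y. (Explicitly, by the Woodbury identity, (I - U V^T)^(-1) = I + U (I_2 - G)^(-1) V^T.)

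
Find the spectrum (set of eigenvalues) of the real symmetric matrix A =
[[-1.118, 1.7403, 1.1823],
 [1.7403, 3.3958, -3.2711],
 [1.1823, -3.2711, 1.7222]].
sigma(A) ≈ {-3, 1, 6}

A is real symmetric, so its spectrum consists of real eigenvalues. Expanding the characteristic polynomial of the displayed matrix gives
  det(λ I - A) = p(λ) = λ^3 + (-4)λ^2 + (-15)λ + (18).
Solving p(λ) = 0 yields eigenvalues ≈ -3, 1, 6. (A is shown rounded to 4 decimals, so these recover the underlying integer eigenvalues to within that precision.)
Verification: the trace of A = 4 equals the sum of eigenvalues 4, and det(A) ≈ -17.9993 matches the eigenvalue product -18.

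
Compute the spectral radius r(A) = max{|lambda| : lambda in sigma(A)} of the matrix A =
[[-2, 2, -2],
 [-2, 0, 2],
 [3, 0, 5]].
r(A) ≈ 4.5474

The eigenvalues of A are the roots of its characteristic polynomial. With M = A (coefficients from the trace, the sum of principal 2x2 minors, and det A):
  p(λ) = det(λ I - M) = λ^3 - 3λ^2 - 32.
No integer candidate from the rational root theorem (±divisors of 32) is a root, so the roots are irrational. The cubic discriminant is Δ = -31104 < 0, so there is one real root and a complex-conjugate pair. p(4) = -16 and p(5) = 18 have opposite signs, so a root lies in (4, 5); Newton's method refines it to λ ≈ 4.5474. Dividing out (λ - (4.5474)) leaves approximately λ^2 + 1.5474λ + 7.0369. For λ^2 + 1.5474λ + 7.0369 the discriminant is -25.7531. It is negative, so the remaining roots are the complex-conjugate pair λ ≈ -0.7737 ± 2.5374i. Their product equals the constant term, so |λ|^2 ≈ 7.0369 and |λ| ≈ 2.6527.
Thus the eigenvalues (to 4 decimals) are 4.5474 (modulus 4.5474); -0.7737 ± 2.5374i (modulus 2.6527). The spectral radius is the largest modulus: r(A) ≈ 4.5474. (Cross-check: r(A) ≤ ||A||_2 ≈ 6.5405; equality holds whenever A is normal, though it can also hold for some non-normal A.)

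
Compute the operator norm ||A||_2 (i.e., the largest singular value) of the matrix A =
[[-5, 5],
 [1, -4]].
||A||_2 = sqrt((67 + sqrt(3589))/2) ≈ 7.9658 (= sqrt(largest eigenvalue of A^T A))

||A||_2 = sigma_max(A) = sqrt(lambda_max(A^T A)). Form the symmetric matrix M = A^T A =
[[26, -29],
 [-29, 41]].
Its characteristic polynomial (trace, determinant of M give the coefficients) is
  p(λ) = det(λ I - M) = λ^2 - 67λ + 225.
For λ^2 - 67λ + 225 the discriminant is 3589. It is nonnegative but not a perfect square, so the roots are real and irrational: λ = (67 ± sqrt(3589))/2 ≈ 63.4541, 3.5459.
So the eigenvalues of A^T A are ≈ 3.5459, 63.4541 (all ≥ 0, as they must be for A^T A). The largest is λ_max = (67 + sqrt(3589))/2 ≈ 63.4541, hence ||A||_2 = sqrt(λ_max) = sqrt((67 + sqrt(3589))/2) ≈ 7.9658.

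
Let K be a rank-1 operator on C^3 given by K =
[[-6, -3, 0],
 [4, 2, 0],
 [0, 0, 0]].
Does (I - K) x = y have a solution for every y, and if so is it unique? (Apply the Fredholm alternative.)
(I - K) is invertible (det(I - K) = 5 ≠ 0), so for every y in C^3 the equation (I - K) x = y has a unique solution.

K has rank 1, so it is an outer product K = u v^T: every row of K is a multiple of one row vector. Reading off the entries, u = (-3, 2, 0) and v = (2, 1, 0) (row i of K equals u_i·v^T). A rank-one matrix u v^T satisfies K u = u (v·u) and kills the (2)-dimensional subspace v^⊥, so its characteristic polynomial is lambda^2 (lambda - v·u) with v·u = tr K = -4. Hence the eigenvalues of I - K are 1 (multiplicity 2) and 1 - (-4) = 5, so det(I - K) = 5. (Direct check: I - K =
[[7, 3, 0],
 [-4, -1, 0],
 [0, 0, 1]]
has determinant 5.) The finite-dimensional Fredholm alternative says: either (I - K) is invertible, or ker(I - K) ≠ {0} and then range(I - K) = ker((I - K)^*)^⊥, with dim ker(I - K) = dim ker((I - K)^*). Since det(I - K) ≠ 0, 1 is not an eigenvalue of K and ker(I - K) = {0}, so we are in the first case: for every y there is a unique x = (I - K)^(-1) y. Explicitly, by the Sherman–Morrison formula, (I - u v^T)^(-1) = I + u v^T/(1 - v·u), i.e. (I - K)^(-1) = I + K/(5).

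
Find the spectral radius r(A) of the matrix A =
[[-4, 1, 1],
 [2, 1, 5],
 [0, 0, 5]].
r(A) = 5

The eigenvalues of A are the roots of its characteristic polynomial. With M = A (coefficients from the trace, the sum of principal 2x2 minors, and det A):
  p(λ) = det(λ I - M) = λ^3 - 2λ^2 - 21λ + 30.
By the rational root theorem any rational root is an integer divisor of 30. Testing λ = 5: p(5) = 125 - 50 - 105 + 30 = 0, so λ = 5 is a root. Dividing out (λ - 5) leaves p(λ) = (λ - 5)(λ^2 + 3λ - 6). For λ^2 + 3λ - 6 the discriminant is 33. It is nonnegative but not a perfect square, so the roots are real and irrational: λ = (-3 ± sqrt(33))/2 ≈ 1.3723, -4.3723.
Thus the eigenvalues (to 4 decimals) are 1.3723 (modulus 1.3723); -4.3723 (modulus 4.3723); 5 (modulus 5). The spectral radius is the largest modulus: r(A) = 5. (Cross-check: r(A) ≤ ||A||_2 ≈ 7.2613; equality holds whenever A is normal, though it can also hold for some non-normal A.)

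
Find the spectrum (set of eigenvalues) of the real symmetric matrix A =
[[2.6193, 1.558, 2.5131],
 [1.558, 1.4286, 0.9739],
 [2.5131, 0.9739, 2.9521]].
sigma(A) ≈ {0, 1, 6}

A is real symmetric, so its spectrum consists of real eigenvalues. Expanding the characteristic polynomial of the displayed matrix gives
  det(λ I - A) = p(λ) = λ^3 + (-7)λ^2 + (6)λ + (0).
Solving p(λ) = 0 yields eigenvalues ≈ 0, 1, 6. (A is shown rounded to 4 decimals, so these recover the underlying integer eigenvalues to within that precision.)
Verification: the trace of A = 7 equals the sum of eigenvalues 7, and det(A) ≈ 0.0002 matches the eigenvalue product 0.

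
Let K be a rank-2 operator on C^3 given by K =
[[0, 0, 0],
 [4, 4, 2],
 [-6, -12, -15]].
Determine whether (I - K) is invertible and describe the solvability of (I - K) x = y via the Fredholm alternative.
(I - K) is invertible (det(I - K) = -24 ≠ 0), so for every y in C^3 the equation (I - K) x = y has a unique solution.

K has rank 2 and factors as K = U V^T = u1 v1^T + u2 v2^T with u1 = (0, 2, -3), v1 = (2, 3, 3), u2 = (0, -2, -3), v2 = (0, 1, 2) (multiplying out reproduces the displayed K). The nonzero eigenvalues of U V^T coincide with those of the 2 x 2 matrix G = V^T U = [[v1·u1, v1·u2], [v2·u1, v2·u2]] = [[-3, -15], [-4, -8]], and by the Sylvester determinant identity det(I_3 - U V^T) = det(I_2 - V^T U) = det([[4, 15], [4, 9]]) = (4)(9) - (15)(4) = -24. (Direct check: I - K =
[[1, 0, 0],
 [-4, -3, -2],
 [6, 12, 16]]
has determinant -24.) The finite-dimensional Fredholm alternative says: either (I - K) is invertible, or ker(I - K) ≠ {0} and then range(I - K) = ker((I - K)^*)^⊥, with dim ker(I - K) = dim ker((I - K)^*). Since det(I - K) ≠ 0, 1 is not an eigenvalue of K and ker(I - K) = {0}, so we are in the first case: for every y there is a unique x = (I - K)^(-1) y. (Explicitly, by the Woodbury identity, (I - U V^T)^(-1) = I + U (I_2 - G)^(-1) V^T.)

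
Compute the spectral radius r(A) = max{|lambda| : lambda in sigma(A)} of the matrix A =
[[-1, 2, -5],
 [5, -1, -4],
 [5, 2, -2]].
r(A) ≈ 5.2318

The eigenvalues of A are the roots of its characteristic polynomial. With M = A (coefficients from the trace, the sum of principal 2x2 minors, and det A):
  p(λ) = det(λ I - M) = λ^3 + 4λ^2 + 28λ + 105.
No integer candidate from the rational root theorem (±divisors of 105) is a root, so the roots are irrational. The cubic discriminant is Δ = -188139 < 0, so there is one real root and a complex-conjugate pair. p(-4) = -7 and p(-3) = 30 have opposite signs, so a root lies in (-4, -3); Newton's method refines it to λ ≈ -3.8361. Dividing out (λ - (-3.8361)) leaves approximately λ^2 + 0.1639λ + 27.3714. For λ^2 + 0.1639λ + 27.3714 the discriminant is -109.4586. It is negative, so the remaining roots are the complex-conjugate pair λ ≈ -0.0819 ± 5.2311i. Their product equals the constant term, so |λ|^2 ≈ 27.3714 and |λ| ≈ 5.2318.
Thus the eigenvalues (to 4 decimals) are -3.8361 (modulus 3.8361); -0.0819 ± 5.2311i (modulus 5.2318). The spectral radius is the largest modulus: r(A) ≈ 5.2318. (Cross-check: r(A) ≤ ||A||_2 ≈ 8.6253; equality holds whenever A is normal, though it can also hold for some non-normal A.)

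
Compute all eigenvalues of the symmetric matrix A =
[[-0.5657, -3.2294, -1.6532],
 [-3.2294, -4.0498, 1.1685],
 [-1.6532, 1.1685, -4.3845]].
sigma(A) ≈ {-6, -5, 2}

A is real symmetric, so its spectrum consists of real eigenvalues. Expanding the characteristic polynomial of the displayed matrix gives
  det(λ I - A) = p(λ) = λ^3 + (9)λ^2 + (8)λ + (-59.999).
Solving p(λ) = 0 yields eigenvalues ≈ -6, -5, 2. (A is shown rounded to 4 decimals, so these recover the underlying integer eigenvalues to within that precision.)
Verification: the trace of A = -9 equals the sum of eigenvalues -9, and det(A) ≈ 59.9990 matches the eigenvalue product 60.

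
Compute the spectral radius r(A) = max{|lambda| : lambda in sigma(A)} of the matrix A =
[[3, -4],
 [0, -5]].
r(A) = 5

The eigenvalues of A are the roots of its characteristic polynomial. With M = A (coefficients from the trace and determinant):
  p(λ) = det(λ I - M) = λ^2 + 2λ - 15.
For λ^2 + 2λ - 15 the discriminant is 64. It is a perfect square (8^2), so the roots are rational: λ = (-2 ± 8)/2 = 3, -5.
Thus the eigenvalues (to 4 decimals) are 3 (modulus 3); -5 (modulus 5). The spectral radius is the largest modulus: r(A) = 5. (Cross-check: r(A) ≤ ||A||_2 ≈ 6.7082; equality holds whenever A is normal, though it can also hold for some non-normal A.)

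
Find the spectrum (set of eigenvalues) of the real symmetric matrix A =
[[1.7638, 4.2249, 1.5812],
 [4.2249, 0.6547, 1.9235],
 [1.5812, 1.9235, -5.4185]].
sigma(A) ≈ {-6, -3, 6}

A is real symmetric, so its spectrum consists of real eigenvalues. Expanding the characteristic polynomial of the displayed matrix gives
  det(λ I - A) = p(λ) = λ^3 + (3)λ^2 + (-36)λ + (-107.9988).
Solving p(λ) = 0 yields eigenvalues ≈ -6, -3, 6. (A is shown rounded to 4 decimals, so these recover the underlying integer eigenvalues to within that precision.)
Verification: the trace of A = -3 equals the sum of eigenvalues -3, and det(A) ≈ 107.9988 matches the eigenvalue product 108.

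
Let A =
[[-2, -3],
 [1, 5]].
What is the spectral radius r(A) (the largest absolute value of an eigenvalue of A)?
r(A) = (3 + sqrt(37))/2 ≈ 4.5414

The eigenvalues of A are the roots of its characteristic polynomial. With M = A (coefficients from the trace and determinant):
  p(λ) = det(λ I - M) = λ^2 - 3λ - 7.
For λ^2 - 3λ - 7 the discriminant is 37. It is nonnegative but not a perfect square, so the roots are real and irrational: λ = (3 ± sqrt(37))/2 ≈ 4.5414, -1.5414.
Thus the eigenvalues (to 4 decimals) are 4.5414 (modulus 4.5414); -1.5414 (modulus 1.5414). The spectral radius is the largest modulus: r(A) = (3 + sqrt(37))/2 ≈ 4.5414. (Cross-check: r(A) ≤ ||A||_2 ≈ 6.1401; equality holds whenever A is normal, though it can also hold for some non-normal A.)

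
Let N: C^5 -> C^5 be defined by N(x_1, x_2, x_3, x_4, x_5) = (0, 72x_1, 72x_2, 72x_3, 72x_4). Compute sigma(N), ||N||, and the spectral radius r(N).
sigma(N) = {0}; ||N|| = 72; r(N) = 0. (N is nilpotent with N^5 = 0.)

On C^5, N is a strictly lower-triangular matrix with 72 on the subdiagonal and zeros elsewhere, so its characteristic polynomial is lambda^5 and every eigenvalue is 0: sigma(N) = {0}. For the operator norm, N e_i = 72e_{i+1} for i = 1, ..., 4 and N e_5 = 0, so the singular values of N are 72 (with multiplicity 4) and 0; hence ||N|| = 72. The spectral radius r(N) = max|lambda| = 0. Note ||N|| > r(N) — characteristic of non-normal nilpotent operators. Indeed N^5 = 0.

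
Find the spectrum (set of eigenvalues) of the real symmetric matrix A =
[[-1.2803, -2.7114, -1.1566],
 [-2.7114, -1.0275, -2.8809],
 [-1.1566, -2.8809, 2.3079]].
sigma(A) ≈ {-5, 1, 4}

A is real symmetric, so its spectrum consists of real eigenvalues. Expanding the characteristic polynomial of the displayed matrix gives
  det(λ I - A) = p(λ) = λ^3 + (0)λ^2 + (-21)λ + (20).
Solving p(λ) = 0 yields eigenvalues ≈ -5, 1, 4. (A is shown rounded to 4 decimals, so these recover the underlying integer eigenvalues to within that precision.)
Verification: the trace of A = 0 equals the sum of eigenvalues 0, and det(A) ≈ -19.9995 matches the eigenvalue product -20.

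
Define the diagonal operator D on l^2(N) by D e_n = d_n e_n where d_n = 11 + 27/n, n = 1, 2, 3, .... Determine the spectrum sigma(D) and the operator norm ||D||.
sigma(D) = {11 + 27/n : n ≥ 1} ∪ {11}; ||D|| = 38

A bounded diagonal operator on l^2 with diagonal entries d_n has spectrum equal to the closure of {d_n : n ≥ 1}: every d_n is an eigenvalue (with eigenvector e_n), so {d_n} ⊂ sigma(D); the spectrum is closed, so its closure is too; and for lambda not in the closure, (D - lambda I) has bounded inverse (the diagonal entries 1/(d_n - lambda) are bounded). For our sequence d_n = 11 + 27/n, n = 1, 2, 3, ...:
  - {d_n} = {11 + 27/n : n ≥ 1}; the only limit point is 11
  - closure = {11 + 27/n : n ≥ 1} ∪ {11}
For the norm: a diagonal operator has ||D|| = sup_n |d_n|. Here d_n = 11 + 27/n is positive and decreasing, so sup_n |d_n| = d_1 = 11 + 27 = 38. So ||D|| = 38.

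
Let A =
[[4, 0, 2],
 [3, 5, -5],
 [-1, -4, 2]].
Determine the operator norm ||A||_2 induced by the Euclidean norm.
||A||_2 ≈ 8.8391 (= sqrt(largest eigenvalue of A^T A))

||A||_2 = sigma_max(A) = sqrt(lambda_max(A^T A)). Form the symmetric matrix M = A^T A =
[[26, 19, -9],
 [19, 41, -33],
 [-9, -33, 33]].
Its characteristic polynomial (trace, sum of principal 2x2 minors, determinant of M give the coefficients) is
  p(λ) = det(λ I - M) = λ^3 - 100λ^2 + 1746λ - 2916.
No integer candidate from the rational root theorem (±divisors of 2916) is a root, so the roots are irrational. The cubic discriminant is Δ = 6465146544 > 0, so there are three distinct real roots. p(1) = -1269 and p(2) = 184 have opposite signs, so a root lies in (1, 2); Newton's method refines it to λ ≈ 1.8658. p(20) = 4 and p(21) = -1089 have opposite signs, so a root lies in (20, 21); Newton's method refines it to λ ≈ 20.0038. p(78) = -576 and p(79) = 3957 have opposite signs, so a root lies in (78, 79); Newton's method refines it to λ ≈ 78.1304. Check (Vieta): the three roots sum to 100, matching tr M = 100.
So the eigenvalues of A^T A are ≈ 1.8658, 20.0038, 78.1304 (all ≥ 0, as they must be for A^T A). The largest is λ_max ≈ 78.1304, hence ||A||_2 = sqrt(λ_max) ≈ 8.8391.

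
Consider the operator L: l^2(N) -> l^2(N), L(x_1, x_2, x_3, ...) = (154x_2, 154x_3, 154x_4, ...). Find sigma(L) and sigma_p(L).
sigma(L) = closed disk {z in C : |z| ≤ 154}; sigma_p(L) = open disk {z in C : |z| < 154}

Note L = 154·V where V is the unit left shift (V x)_k = x_{k+1}; so sigma(L) = 154·sigma(V) and ||L|| = 154||V||. ||L x||^2 = 23716sum_{k≥2} |x_k|^2 ≤ 23716||x||^2, with equality on {x : x_1 = 0}, so ||L|| = 154. For any lambda with |lambda| < 154, set r = lambda/154 (|r| < 1); the vector x = (1, r, r^2, ...) is in l^2 and satisfies L x = 154(r, r^2, ...) = lambda x, so lambda is an eigenvalue. On the boundary |lambda| = 154 the geometric series diverges, so no l^2 eigenvector exists, but these lambda lie in the approximate point spectrum. Hence sigma(L) is the closed disk of radius 154 and sigma_p(L) is the open disk.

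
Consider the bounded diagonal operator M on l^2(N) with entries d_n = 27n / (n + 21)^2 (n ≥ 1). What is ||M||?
||M|| = 9/28 (attained at n = 21)

For M diagonal, ||M|| = sup_n |d_n|. Treat f(x) = 27x / (x + 21)^2 for real x > 0. By the quotient rule, f'(x) = 27(21 - x)/(x + 21)^3, which is positive for x < 21 and negative for x > 21. So f has a unique maximum at x = 21, and since 21 is a positive integer, the supremum over n ≥ 1 is attained at n = 21: d_21 = 27·21/(21 + 21)^2 = 27·21/1764 = 9/28. Hence ||M|| = 9/28.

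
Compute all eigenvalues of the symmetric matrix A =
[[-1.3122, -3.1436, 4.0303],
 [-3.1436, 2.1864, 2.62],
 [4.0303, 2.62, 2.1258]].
sigma(A) ≈ {-6, 4, 5}

A is real symmetric, so its spectrum consists of real eigenvalues. Expanding the characteristic polynomial of the displayed matrix gives
  det(λ I - A) = p(λ) = λ^3 + (-3)λ^2 + (-34)λ + (120.0024).
Solving p(λ) = 0 yields eigenvalues ≈ -6, 4, 5. (A is shown rounded to 4 decimals, so these recover the underlying integer eigenvalues to within that precision.)
Verification: the trace of A = 3 equals the sum of eigenvalues 3, and det(A) ≈ -120.0024 matches the eigenvalue product -120.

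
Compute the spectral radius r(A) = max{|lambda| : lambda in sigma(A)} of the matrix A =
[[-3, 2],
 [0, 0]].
r(A) = 3

The eigenvalues of A are the roots of its characteristic polynomial. With M = A (coefficients from the trace and determinant):
  p(λ) = det(λ I - M) = λ^2 + 3λ.
For λ^2 + 3λ the discriminant is 9. It is a perfect square (3^2), so the roots are rational: λ = (-3 ± 3)/2 = 0, -3.
Thus the eigenvalues (to 4 decimals) are 0 (modulus 0); -3 (modulus 3). The spectral radius is the largest modulus: r(A) = 3. (Cross-check: r(A) ≤ ||A||_2 ≈ 3.6056; equality holds whenever A is normal, though it can also hold for some non-normal A.)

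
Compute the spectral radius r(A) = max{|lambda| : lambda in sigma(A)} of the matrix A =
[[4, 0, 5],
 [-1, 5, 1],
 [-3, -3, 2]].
r(A) ≈ 5.5145

The eigenvalues of A are the roots of its characteristic polynomial. With M = A (coefficients from the trace, the sum of principal 2x2 minors, and det A):
  p(λ) = det(λ I - M) = λ^3 - 11λ^2 + 56λ - 142.
No integer candidate from the rational root theorem (±divisors of 142) is a root, so the roots are irrational. The cubic discriminant is Δ = -48948 < 0, so there is one real root and a complex-conjugate pair. p(5) = -12 and p(6) = 14 have opposite signs, so a root lies in (5, 6); Newton's method refines it to λ ≈ 5.5145. Dividing out (λ - (5.5145)) leaves approximately λ^2 - 5.4855λ + 25.7502. For λ^2 - 5.4855λ + 25.7502 the discriminant is -72.9103. It is negative, so the remaining roots are the complex-conjugate pair λ ≈ 2.7427 ± 4.2694i. Their product equals the constant term, so |λ|^2 ≈ 25.7502 and |λ| ≈ 5.0745.
Thus the eigenvalues (to 4 decimals) are 5.5145 (modulus 5.5145); 2.7427 ± 4.2694i (modulus 5.0745). The spectral radius is the largest modulus: r(A) ≈ 5.5145. (Cross-check: r(A) ≤ ||A||_2 ≈ 6.4522; equality holds whenever A is normal, though it can also hold for some non-normal A.)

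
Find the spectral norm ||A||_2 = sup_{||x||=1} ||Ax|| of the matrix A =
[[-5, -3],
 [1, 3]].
||A||_2 = sqrt((44 + sqrt(1360))/2) ≈ 6.3592 (= sqrt(largest eigenvalue of A^T A))

||A||_2 = sigma_max(A) = sqrt(lambda_max(A^T A)). Form the symmetric matrix M = A^T A =
[[26, 18],
 [18, 18]].
Its characteristic polynomial (trace, determinant of M give the coefficients) is
  p(λ) = det(λ I - M) = λ^2 - 44λ + 144.
For λ^2 - 44λ + 144 the discriminant is 1360. It is nonnegative but not a perfect square, so the roots are real and irrational: λ = (44 ± sqrt(1360))/2 ≈ 40.4391, 3.5609.
So the eigenvalues of A^T A are ≈ 3.5609, 40.4391 (all ≥ 0, as they must be for A^T A). The largest is λ_max = (44 + sqrt(1360))/2 ≈ 40.4391, hence ||A||_2 = sqrt(λ_max) = sqrt((44 + sqrt(1360))/2) ≈ 6.3592.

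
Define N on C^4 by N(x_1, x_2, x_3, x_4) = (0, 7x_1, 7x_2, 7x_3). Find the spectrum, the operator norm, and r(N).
sigma(N) = {0}; ||N|| = 7; r(N) = 0. (N is nilpotent with N^4 = 0.)

On C^4, N is a strictly lower-triangular matrix with 7 on the subdiagonal and zeros elsewhere, so its characteristic polynomial is lambda^4 and every eigenvalue is 0: sigma(N) = {0}. For the operator norm, N e_i = 7e_{i+1} for i = 1, ..., 3 and N e_4 = 0, so the singular values of N are 7 (with multiplicity 3) and 0; hence ||N|| = 7. The spectral radius r(N) = max|lambda| = 0. Note ||N|| > r(N) — characteristic of non-normal nilpotent operators. Indeed N^4 = 0.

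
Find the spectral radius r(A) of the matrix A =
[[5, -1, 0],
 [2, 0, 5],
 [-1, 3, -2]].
r(A) ≈ 4.8617

The eigenvalues of A are the roots of its characteristic polynomial. With M = A (coefficients from the trace, the sum of principal 2x2 minors, and det A):
  p(λ) = det(λ I - M) = λ^3 - 3λ^2 - 23λ + 74.
No integer candidate from the rational root theorem (±divisors of 74) is a root, so the roots are irrational. The cubic discriminant is Δ = 5477 > 0, so there are three distinct real roots. p(-5) = -11 and p(-4) = 54 have opposite signs, so a root lies in (-5, -4); Newton's method refines it to λ ≈ -4.8617. p(3) = 5 and p(4) = -2 have opposite signs, so a root lies in (3, 4); Newton's method refines it to λ ≈ 3.4508. p(4) = -2 and p(5) = 9 have opposite signs, so a root lies in (4, 5); Newton's method refines it to λ ≈ 4.4109. Check (Vieta): the three roots sum to 3, matching tr M = 3.
Thus the eigenvalues (to 4 decimals) are -4.8617 (modulus 4.8617); 3.4508 (modulus 3.4508); 4.4109 (modulus 4.4109). The spectral radius is the largest modulus: r(A) ≈ 4.8617. (Cross-check: r(A) ≤ ||A||_2 ≈ 6.6619; equality holds whenever A is normal, though it can also hold for some non-normal A.)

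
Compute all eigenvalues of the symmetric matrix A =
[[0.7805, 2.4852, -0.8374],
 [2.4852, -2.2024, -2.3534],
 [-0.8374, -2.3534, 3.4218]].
sigma(A) ≈ {-4, 1, 5}

A is real symmetric, so its spectrum consists of real eigenvalues. Expanding the characteristic polynomial of the displayed matrix gives
  det(λ I - A) = p(λ) = λ^3 + (-2)λ^2 + (-19)λ + (19.9988).
Solving p(λ) = 0 yields eigenvalues ≈ -4, 1, 5. (A is shown rounded to 4 decimals, so these recover the underlying integer eigenvalues to within that precision.)
Verification: the trace of A = 2 equals the sum of eigenvalues 2, and det(A) ≈ -19.9988 matches the eigenvalue product -20.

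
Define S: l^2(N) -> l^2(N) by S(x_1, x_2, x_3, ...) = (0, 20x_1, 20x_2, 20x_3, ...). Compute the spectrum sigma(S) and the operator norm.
sigma(S) = closed disk {z in C : |z| ≤ 20}; ||S|| = 20

Note S = 20·U where U is the unit right shift (U x)_k = x_{k-1} (with x_0 := 0); so ||S|| = 20||U|| and sigma(S) = 20·sigma(U). ||S x||^2 = sum_{k≥1} |20x_k|^2 = 400||x||^2, so ||S|| = 20 and sigma(S) ⊂ {|z| ≤ 20}. For any |lambda| < 20, the equation (S - lambda I) x = 0 forces x_1 = 0, then 20x_k = lambda x_{k+1} ⇒ x = 0, so S has no eigenvalues. But (S - lambda I) is not surjective for |lambda| < 20: solving (S - lambda I) x = e_1 would require x_n proportional to (lambda/20)^(-n), which is not in l^2. So every |lambda| < 20 lies in the residual spectrum. The boundary |lambda| = 20 is in the approximate point spectrum (the spectrum is closed). Hence sigma(S) is the closed disk of radius 20.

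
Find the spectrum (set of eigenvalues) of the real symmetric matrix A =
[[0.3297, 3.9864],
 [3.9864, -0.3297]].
sigma(A) ≈ {-4, 4}

A is real symmetric, so its spectrum consists of real eigenvalues. Expanding the characteristic polynomial of the displayed matrix gives
  det(λ I - A) = p(λ) = λ^2 + (0)λ + (-16).
Solving p(λ) = 0 yields eigenvalues ≈ -4, 4. (A is shown rounded to 4 decimals, so these recover the underlying integer eigenvalues to within that precision.)
Verification: the trace of A = 0 equals the sum of eigenvalues 0, and det(A) ≈ -16.0001 matches the eigenvalue product -16.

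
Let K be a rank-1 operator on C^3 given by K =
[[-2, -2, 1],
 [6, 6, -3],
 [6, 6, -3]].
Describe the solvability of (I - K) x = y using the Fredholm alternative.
(I - K) is singular (det(I - K) = 0, i.e. 1 ∈ sigma(K)). (I - K) x = y is solvable iff y ⊥ ker((I - K)^*) = span{(-2, -2, 1)}, i.e. iff -2y_1 - 2y_2 + y_3 = 0. When solvable, the solutions are x = y + c·(1, -3, -3), c arbitrary (ker(I - K) = span{(1, -3, -3)}, dimension 1).

K has rank 1, so it is an outer product K = u v^T: every row of K is a multiple of one row vector. Reading off the entries, u = (1, -3, -3) and v = (-2, -2, 1) (row i of K equals u_i·v^T). A rank-one matrix u v^T satisfies K u = u (v·u) and kills the (2)-dimensional subspace v^⊥, so its characteristic polynomial is lambda^2 (lambda - v·u) with v·u = tr K = 1. Hence the eigenvalues of I - K are 1 (multiplicity 2) and 1 - (1) = 0, so det(I - K) = 0. (Direct check: I - K =
[[3, 2, -1],
 [-6, -5, 3],
 [-6, -6, 4]]
has determinant 0.) So 1 is an eigenvalue of K and (I - K) is not invertible. The finite-dimensional Fredholm alternative says: either (I - K) is invertible, or ker(I - K) ≠ {0} and then range(I - K) = ker((I - K)^*)^⊥, with dim ker(I - K) = dim ker((I - K)^*). We are in the second case, so we need both kernels. Kernel of I - K: (I - K) u = u - u (v·u) = u - u = 0, so ker(I - K) = span{u} = span{(1, -3, -3)} (it is exactly 1-dimensional because rank(I - K) = 2). Kernel of the adjoint: K is real, so (I - K)^* = I - K^T = I - v u^T, and (I - v u^T) v = v - v (u·v) = 0; hence ker((I - K)^*) = span{v} = span{(-2, -2, 1)}. Therefore (I - K) x = y is solvable iff <y, v> = 0, i.e. iff -2y_1 - 2y_2 + y_3 = 0. When this holds, K y = u (v·y) = 0, so (I - K) y = y and x = y is a particular solution; the full solution set is the line x = y + c·u = y + c·(1, -3, -3), c ∈ C.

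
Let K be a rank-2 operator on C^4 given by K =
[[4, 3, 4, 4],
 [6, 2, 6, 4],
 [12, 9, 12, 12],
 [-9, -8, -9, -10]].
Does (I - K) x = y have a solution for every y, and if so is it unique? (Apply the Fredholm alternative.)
(I - K) is invertible (det(I - K) = -51 ≠ 0), so for every y in C^4 the equation (I - K) x = y has a unique solution.

K has rank 2 and factors as K = U V^T = u1 v1^T + u2 v2^T with u1 = (-1, 0, -3, 3), v1 = (-1, -2, -1, -2), u2 = (1, 2, 3, -2), v2 = (3, 1, 3, 2) (multiplying out reproduces the displayed K). The nonzero eigenvalues of U V^T coincide with those of the 2 x 2 matrix G = V^T U = [[v1·u1, v1·u2], [v2·u1, v2·u2]] = [[-2, -4], [-6, 10]], and by the Sylvester determinant identity det(I_4 - U V^T) = det(I_2 - V^T U) = det([[3, 4], [6, -9]]) = (3)(-9) - (4)(6) = -51. (Direct check: I - K =
[[-3, -3, -4, -4],
 [-6, -1, -6, -4],
 [-12, -9, -11, -12],
 [9, 8, 9, 11]]
has determinant -51.) The finite-dimensional Fredholm alternative says: either (I - K) is invertible, or ker(I - K) ≠ {0} and then range(I - K) = ker((I - K)^*)^⊥, with dim ker(I - K) = dim ker((I - K)^*). Since det(I - K) ≠ 0, 1 is not an eigenvalue of K and ker(I - K) = {0}, so we are in the first case: for every y there is a unique x = (I - K)^(-1) y. (Explicitly, by the Woodbury identity, (I - U V^T)^(-1) = I + U (I_2 - G)^(-1) V^T.)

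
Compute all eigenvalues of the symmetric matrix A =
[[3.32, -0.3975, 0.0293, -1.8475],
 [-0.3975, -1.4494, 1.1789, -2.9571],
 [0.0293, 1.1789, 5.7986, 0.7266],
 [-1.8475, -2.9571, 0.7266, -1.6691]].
sigma(A) ≈ {-5, 1, 4, 6}

A is real symmetric, so its spectrum consists of real eigenvalues. Expanding the characteristic polynomial of the displayed matrix gives
  det(λ I - A) = p(λ) = λ^4 + (-6)λ^3 + (-21)λ^2 + (146.0049)λ + (-120.009).
Solving p(λ) = 0 yields eigenvalues ≈ -5, 1, 4, 6. (A is shown rounded to 4 decimals, so these recover the underlying integer eigenvalues to within that precision.)
Verification: the trace of A = 6 equals the sum of eigenvalues 6, and det(A) ≈ -120.0090 matches the eigenvalue product -120.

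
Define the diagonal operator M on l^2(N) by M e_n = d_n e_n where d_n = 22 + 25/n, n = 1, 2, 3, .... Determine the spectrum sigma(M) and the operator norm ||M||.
sigma(M) = {22 + 25/n : n ≥ 1} ∪ {22}; ||M|| = 47

A bounded diagonal operator on l^2 with diagonal entries d_n has spectrum equal to the closure of {d_n : n ≥ 1}: every d_n is an eigenvalue (with eigenvector e_n), so {d_n} ⊂ sigma(M); the spectrum is closed, so its closure is too; and for lambda not in the closure, (M - lambda I) has bounded inverse (the diagonal entries 1/(d_n - lambda) are bounded). For our sequence d_n = 22 + 25/n, n = 1, 2, 3, ...:
  - {d_n} = {22 + 25/n : n ≥ 1}; the only limit point is 22
  - closure = {22 + 25/n : n ≥ 1} ∪ {22}
For the norm: a diagonal operator has ||M|| = sup_n |d_n|. Here d_n = 22 + 25/n is positive and decreasing, so sup_n |d_n| = d_1 = 22 + 25 = 47. So ||M|| = 47.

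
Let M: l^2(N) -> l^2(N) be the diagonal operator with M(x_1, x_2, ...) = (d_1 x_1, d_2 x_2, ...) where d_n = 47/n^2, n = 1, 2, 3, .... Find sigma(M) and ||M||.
sigma(M) = {47/n^2 : n ≥ 1} ∪ {0}; ||M|| = 47

A bounded diagonal operator on l^2 with diagonal entries d_n has spectrum equal to the closure of {d_n : n ≥ 1}: every d_n is an eigenvalue (with eigenvector e_n), so {d_n} ⊂ sigma(M); the spectrum is closed, so its closure is too; and for lambda not in the closure, (M - lambda I) has bounded inverse (the diagonal entries 1/(d_n - lambda) are bounded). For our sequence d_n = 47/n^2, n = 1, 2, 3, ...:
  - {d_n} = {47/n^2 : n ≥ 1}; the only limit point is 0
  - closure = {47/n^2 : n ≥ 1} ∪ {0}
For the norm: a diagonal operator has ||M|| = sup_n |d_n|. Here d_n = 47/n^2 is positive and decreasing, so sup_n |d_n| = d_1 = 47. So ||M|| = 47.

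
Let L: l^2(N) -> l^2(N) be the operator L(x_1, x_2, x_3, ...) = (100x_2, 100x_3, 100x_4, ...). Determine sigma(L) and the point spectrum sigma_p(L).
sigma(L) = closed disk {z in C : |z| ≤ 100}; sigma_p(L) = open disk {z in C : |z| < 100}

Note L = 100·V where V is the unit left shift (V x)_k = x_{k+1}; so sigma(L) = 100·sigma(V) and ||L|| = 100||V||. ||L x||^2 = 10000sum_{k≥2} |x_k|^2 ≤ 10000||x||^2, with equality on {x : x_1 = 0}, so ||L|| = 100. For any lambda with |lambda| < 100, set r = lambda/100 (|r| < 1); the vector x = (1, r, r^2, ...) is in l^2 and satisfies L x = 100(r, r^2, ...) = lambda x, so lambda is an eigenvalue. On the boundary |lambda| = 100 the geometric series diverges, so no l^2 eigenvector exists, but these lambda lie in the approximate point spectrum. Hence sigma(L) is the closed disk of radius 100 and sigma_p(L) is the open disk.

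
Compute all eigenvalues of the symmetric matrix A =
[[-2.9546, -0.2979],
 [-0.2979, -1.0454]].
sigma(A) ≈ {-3, -1}

A is real symmetric, so its spectrum consists of real eigenvalues. Expanding the characteristic polynomial of the displayed matrix gives
  det(λ I - A) = p(λ) = λ^2 + (4)λ + (3).
Solving p(λ) = 0 yields eigenvalues ≈ -3, -1. (A is shown rounded to 4 decimals, so these recover the underlying integer eigenvalues to within that precision.)
Verification: the trace of A = -4 equals the sum of eigenvalues -4, and det(A) ≈ 3.0000 matches the eigenvalue product 3.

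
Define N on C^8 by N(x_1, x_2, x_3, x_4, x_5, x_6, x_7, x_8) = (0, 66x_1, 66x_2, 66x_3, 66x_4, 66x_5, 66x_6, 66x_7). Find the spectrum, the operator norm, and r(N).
sigma(N) = {0}; ||N|| = 66; r(N) = 0. (N is nilpotent with N^8 = 0.)

On C^8, N is a strictly lower-triangular matrix with 66 on the subdiagonal and zeros elsewhere, so its characteristic polynomial is lambda^8 and every eigenvalue is 0: sigma(N) = {0}. For the operator norm, N e_i = 66e_{i+1} for i = 1, ..., 7 and N e_8 = 0, so the singular values of N are 66 (with multiplicity 7) and 0; hence ||N|| = 66. The spectral radius r(N) = max|lambda| = 0. Note ||N|| > r(N) — characteristic of non-normal nilpotent operators. Indeed N^8 = 0.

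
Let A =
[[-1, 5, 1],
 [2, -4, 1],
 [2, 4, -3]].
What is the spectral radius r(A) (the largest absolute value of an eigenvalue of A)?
r(A) ≈ 6.3266

The eigenvalues of A are the roots of its characteristic polynomial. With M = A (coefficients from the trace, the sum of principal 2x2 minors, and det A):
  p(λ) = det(λ I - M) = λ^3 + 8λ^2 + 3λ - 48.
No integer candidate from the rational root theorem (±divisors of 48) is a root, so the roots are irrational. The cubic discriminant is Δ = 15828 > 0, so there are three distinct real roots. p(-7) = -20 and p(-6) = 6 have opposite signs, so a root lies in (-7, -6); Newton's method refines it to λ ≈ -6.3266. p(-4) = 4 and p(-3) = -12 have opposite signs, so a root lies in (-4, -3); Newton's method refines it to λ ≈ -3.7154. p(2) = -2 and p(3) = 60 have opposite signs, so a root lies in (2, 3); Newton's method refines it to λ ≈ 2.042. Check (Vieta): the three roots sum to -8, matching tr M = -8.
Thus the eigenvalues (to 4 decimals) are -6.3266 (modulus 6.3266); -3.7154 (modulus 3.7154); 2.042 (modulus 2.042). The spectral radius is the largest modulus: r(A) ≈ 6.3266. (Cross-check: r(A) ≤ ||A||_2 ≈ 7.7317; equality holds whenever A is normal, though it can also hold for some non-normal A.)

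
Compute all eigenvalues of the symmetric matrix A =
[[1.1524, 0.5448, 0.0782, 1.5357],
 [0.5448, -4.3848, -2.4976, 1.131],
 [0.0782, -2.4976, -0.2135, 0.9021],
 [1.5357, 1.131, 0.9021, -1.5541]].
sigma(A) ≈ {-6, -2, 1, 2}

A is real symmetric, so its spectrum consists of real eigenvalues. Expanding the characteristic polynomial of the displayed matrix gives
  det(λ I - A) = p(λ) = λ^4 + (5)λ^3 + (-10)λ^2 + (-20)λ + (24).
Solving p(λ) = 0 yields eigenvalues ≈ -6, -2, 1, 2. (A is shown rounded to 4 decimals, so these recover the underlying integer eigenvalues to within that precision.)
Verification: the trace of A = -5 equals the sum of eigenvalues -5, and det(A) ≈ 24.0002 matches the eigenvalue product 24.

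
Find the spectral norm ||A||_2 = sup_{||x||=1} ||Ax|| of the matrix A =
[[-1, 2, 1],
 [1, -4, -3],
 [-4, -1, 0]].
||A||_2 ≈ 5.6276 (= sqrt(largest eigenvalue of A^T A))

||A||_2 = sigma_max(A) = sqrt(lambda_max(A^T A)). Form the symmetric matrix M = A^T A =
[[18, -2, -4],
 [-2, 21, 14],
 [-4, 14, 10]].
Its characteristic polynomial (trace, sum of principal 2x2 minors, determinant of M give the coefficients) is
  p(λ) = det(λ I - M) = λ^3 - 49λ^2 + 552λ - 100.
No integer candidate from the rational root theorem (±divisors of 100) is a root, so the roots are irrational. The cubic discriminant is Δ = 60164672 > 0, so there are three distinct real roots. p(0) = -100 and p(1) = 404 have opposite signs, so a root lies in (0, 1); Newton's method refines it to λ ≈ 0.1842. p(17) = 36 and p(18) = -208 have opposite signs, so a root lies in (17, 18); Newton's method refines it to λ ≈ 17.1459. p(31) = -286 and p(32) = 156 have opposite signs, so a root lies in (31, 32); Newton's method refines it to λ ≈ 31.6699. Check (Vieta): the three roots sum to 49, matching tr M = 49.
So the eigenvalues of A^T A are ≈ 0.1842, 17.1459, 31.6699 (all ≥ 0, as they must be for A^T A). The largest is λ_max ≈ 31.6699, hence ||A||_2 = sqrt(λ_max) ≈ 5.6276.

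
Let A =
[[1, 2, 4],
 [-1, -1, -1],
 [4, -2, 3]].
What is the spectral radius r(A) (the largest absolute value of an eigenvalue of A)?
r(A) ≈ 6.19

The eigenvalues of A are the roots of its characteristic polynomial. With M = A (coefficients from the trace, the sum of principal 2x2 minors, and det A):
  p(λ) = det(λ I - M) = λ^3 - 3λ^2 - 17λ - 17.
No integer candidate from the rational root theorem (±divisors of 17) is a root, so the roots are irrational. The cubic discriminant is Δ = -2992 < 0, so there is one real root and a complex-conjugate pair. p(6) = -11 and p(7) = 60 have opposite signs, so a root lies in (6, 7); Newton's method refines it to λ ≈ 6.19. Dividing out (λ - (6.19)) leaves approximately λ^2 + 3.19λ + 2.7464. For λ^2 + 3.19λ + 2.7464 the discriminant is -0.8091. It is negative, so the remaining roots are the complex-conjugate pair λ ≈ -1.595 ± 0.4498i. Their product equals the constant term, so |λ|^2 ≈ 2.7464 and |λ| ≈ 1.6572.
Thus the eigenvalues (to 4 decimals) are 6.19 (modulus 6.19); -1.595 ± 0.4498i (modulus 1.6572). The spectral radius is the largest modulus: r(A) ≈ 6.19. (Cross-check: r(A) ≤ ||A||_2 ≈ 6.2836; equality holds whenever A is normal, though it can also hold for some non-normal A.)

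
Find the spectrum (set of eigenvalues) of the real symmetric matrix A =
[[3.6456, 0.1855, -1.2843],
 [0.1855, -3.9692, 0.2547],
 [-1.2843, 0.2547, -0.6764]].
sigma(A) ≈ {-4, -1, 4}

A is real symmetric, so its spectrum consists of real eigenvalues. Expanding the characteristic polynomial of the displayed matrix gives
  det(λ I - A) = p(λ) = λ^3 + (1)λ^2 + (-16)λ + (-16).
Solving p(λ) = 0 yields eigenvalues ≈ -4, -1, 4. (A is shown rounded to 4 decimals, so these recover the underlying integer eigenvalues to within that precision.)
Verification: the trace of A = -1 equals the sum of eigenvalues -1, and det(A) ≈ 15.9999 matches the eigenvalue product 16.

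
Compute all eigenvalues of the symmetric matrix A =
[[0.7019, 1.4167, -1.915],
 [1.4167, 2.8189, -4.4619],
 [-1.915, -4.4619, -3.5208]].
sigma(A) ≈ {-6, 0, 6}

A is real symmetric, so its spectrum consists of real eigenvalues. Expanding the characteristic polynomial of the displayed matrix gives
  det(λ I - A) = p(λ) = λ^3 + (0)λ^2 + (-36)λ + (0.0011).
Solving p(λ) = 0 yields eigenvalues ≈ -6, 0, 6. (A is shown rounded to 4 decimals, so these recover the underlying integer eigenvalues to within that precision.)
Verification: the trace of A = 0 equals the sum of eigenvalues 0, and det(A) ≈ -0.0011 matches the eigenvalue product 0.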